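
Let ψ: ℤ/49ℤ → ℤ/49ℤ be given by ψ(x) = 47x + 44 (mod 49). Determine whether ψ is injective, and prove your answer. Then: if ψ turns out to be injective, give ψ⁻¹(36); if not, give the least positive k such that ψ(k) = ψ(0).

Recall that injectivity means: for all u, v in the domain, ψ(u) = ψ(v) implies u = v.
If ψ(u) = ψ(v), then 47u ≡ 47v (mod 49). Because gcd(47, 49) = 1, we may cancel 47 to get u ≡ v (mod 49).
So ψ is injective.
We now compute 47⁻¹ mod 49 explicitly. Euclid's algorithm: 49 = 1·47 + 2, 47 = 23·2 + 1; back-substituting gives 1 = 24·47 − 23·49, so 47⁻¹ ≡ 24 (mod 49).
Since ψ is injective, we compute ψ⁻¹(36): solve 47x + 44 ≡ 36 (mod 49), i.e. 47x ≡ 41 (mod 49).
Multiplying by 47⁻¹ = 24 gives x ≡ 24·41 = 984 = 20·49 + 4 ≡ 4 (mod 49).
Check: ψ(4) = 47·4 + 44 = 232 = 4·49 + 36 ≡ 36 (mod 49).

4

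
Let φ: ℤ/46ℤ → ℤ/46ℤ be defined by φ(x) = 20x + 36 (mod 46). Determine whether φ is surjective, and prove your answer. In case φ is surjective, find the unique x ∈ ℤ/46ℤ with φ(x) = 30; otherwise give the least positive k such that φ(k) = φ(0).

Recall that surjectivity means every element of the codomain has a preimage under φ.
Since gcd(20, 46) = 2, we have 20x ≡ 0 (mod 2) for all x, so φ(x) ≡ 0 (mod 2).
But 1 ≢ 0 (mod 2), so 1 ∈ ℤ/46ℤ has no preimage. So φ is not surjective.
Since φ is not surjective, we find the least positive k with φ(k) = φ(0): this means 20k ≡ 0 (mod 46), i.e. 46 ∣ 20k. Since gcd(20, 46) = 2, dividing through by 2 this holds exactly when 23 ∣ 10k, and as gcd(10, 23) = 1, exactly when 23 ∣ k.
The smallest positive such k is 23.

23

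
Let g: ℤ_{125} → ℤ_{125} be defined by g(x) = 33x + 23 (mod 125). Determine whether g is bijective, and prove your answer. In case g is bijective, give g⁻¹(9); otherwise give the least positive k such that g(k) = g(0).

Suppose g(a) = g(b) in ℤ_{125}. Then 33a + 23 ≡ 33b + 23 (mod 125), hence 33(a − b) ≡ 0 (mod 125).
Since gcd(33, 125) = 1, 33 is invertible modulo 125, hence a − b ≡ 0 (mod 125), i.e. a = b.
We now compute 33⁻¹ mod 125 explicitly. Euclid's algorithm: 125 = 3·33 + 26, 33 = 1·26 + 7, 26 = 3·7 + 5, 7 = 1·5 + 2, 5 = 2·2 + 1; back-substituting gives 1 = 72·33 − 19·125, so 33⁻¹ ≡ 72 (mod 125).
Then y ↦ 72(y − 23) is a two-sided inverse to g, so every y ∈ ℤ_{125} has a preimage.
Therefore g is bijective.
Since g is bijective, we compute g⁻¹(9): solve 33x + 23 ≡ 9 (mod 125), i.e. 33x ≡ 111 (mod 125).
Multiplying by 33⁻¹ = 72 gives x ≡ 72·111 = 7992 = 63·125 + 117 ≡ 117 (mod 125).
Check: g(117) = 33·117 + 23 = 3884 = 31·125 + 9 ≡ 9 (mod 125).

117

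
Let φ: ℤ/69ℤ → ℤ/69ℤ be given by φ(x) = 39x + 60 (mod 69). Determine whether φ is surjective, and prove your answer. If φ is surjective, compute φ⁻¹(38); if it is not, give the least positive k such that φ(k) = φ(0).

23

Recall: surjectivity means every element of the codomain has a preimage under φ.
Since gcd(39, 69) = 3, we have 39x ≡ 0 (mod 3) for all x, so φ(x) ≡ 0 (mod 3).
But 1 ≢ 0 (mod 3), so 1 ∈ ℤ/69ℤ has no preimage. Hence φ is not surjective.
Since φ is not surjective, we find the least positive k with φ(k) = φ(0): this means 39k ≡ 0 (mod 69), i.e. 69 ∣ 39k. Since gcd(39, 69) = 3, dividing through by 3 this holds exactly when 23 ∣ 13k, and as gcd(13, 23) = 1, exactly when 23 ∣ k.
The smallest positive such k is 23.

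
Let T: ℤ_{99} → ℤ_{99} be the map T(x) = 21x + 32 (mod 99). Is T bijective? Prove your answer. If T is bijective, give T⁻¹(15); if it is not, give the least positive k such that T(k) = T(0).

33

We have gcd(21, 99) = 3 > 1. Taking s = 0 and t = 33: T(0) = 32 and T(33) = 21·33 + 32 = 725 ≡ 32 (mod 99).
So T(0) = T(33) while 0 ≠ 33, therefore T is not injective, hence not bijective.
Since T is not bijective, we find the least positive k with T(k) = T(0): this means 21k ≡ 0 (mod 99), i.e. 99 ∣ 21k. Since gcd(21, 99) = 3, dividing through by 3 this holds exactly when 33 ∣ 7k, and as gcd(7, 33) = 1, exactly when 33 ∣ k.
The smallest positive such k is 33.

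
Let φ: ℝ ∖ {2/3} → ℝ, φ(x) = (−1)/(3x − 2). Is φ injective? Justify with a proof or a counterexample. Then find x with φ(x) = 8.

Suppose φ(u) = φ(v). Cross-multiplying: (−1)(3v − 2) = (−1)(3u − 2).
Expanding both sides and cancelling the symmetric terms leaves 3·(u − v) = 0. Since 3 ≠ 0, u = v. So φ is injective.
Solving φ(x) = 8: cross-multiplying gives −1 = 8(3x − 2), which rearranges to −24x = −15, so x = 5/8.

5/8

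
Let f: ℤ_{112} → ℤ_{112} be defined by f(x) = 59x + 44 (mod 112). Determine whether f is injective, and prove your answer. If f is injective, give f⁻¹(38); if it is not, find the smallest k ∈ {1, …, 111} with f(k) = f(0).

By definition, f is injective when f(s) = f(t) forces s = t.
If f(s) = f(t), then 59s ≡ 59t (mod 112). Because gcd(59, 112) = 1, we may cancel 59 to get s ≡ t (mod 112).
Thus f is injective.
We now compute 59⁻¹ mod 112 explicitly. Euclid's algorithm: 112 = 1·59 + 53, 59 = 1·53 + 6, 53 = 8·6 + 5, 6 = 1·5 + 1; back-substituting gives 1 = 19·59 − 10·112, so 59⁻¹ ≡ 19 (mod 112).
Since f is injective, we find f⁻¹(38): we need 59x ≡ 38 − 44 ≡ 106 (mod 112). Using 59⁻¹ = 19: x ≡ 19·106 = 2014 = 17·112 + 110, so x = 110.
Check: f(110) = 59·110 + 44 = 6534 = 58·112 + 38 ≡ 38 (mod 112).

110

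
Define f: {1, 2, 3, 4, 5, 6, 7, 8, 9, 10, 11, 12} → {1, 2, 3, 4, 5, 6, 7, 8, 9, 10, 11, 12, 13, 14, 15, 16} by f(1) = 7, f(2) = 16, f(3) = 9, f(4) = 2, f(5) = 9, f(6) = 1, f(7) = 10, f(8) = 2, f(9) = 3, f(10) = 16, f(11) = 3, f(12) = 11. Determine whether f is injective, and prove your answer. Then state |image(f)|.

f(3) = 9 = f(5) with 3 ≠ 5, so f is not injective.
The image of f is {1, 2, 3, 7, 9, 10, 11, 16}, which has 8 elements.

8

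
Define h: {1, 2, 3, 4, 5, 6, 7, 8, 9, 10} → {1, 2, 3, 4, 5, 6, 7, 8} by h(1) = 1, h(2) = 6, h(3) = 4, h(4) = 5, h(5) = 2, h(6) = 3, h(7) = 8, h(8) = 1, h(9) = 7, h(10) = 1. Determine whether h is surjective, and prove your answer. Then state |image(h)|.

8

Every element of the codomain has a preimage: 1 = h(1), 2 = h(5), 3 = h(6), 4 = h(3), 5 = h(4), 6 = h(2), 7 = h(9), 8 = h(7).
So h is surjective.
The image of h is {1, 2, 3, 4, 5, 6, 7, 8}, which has 8 elements.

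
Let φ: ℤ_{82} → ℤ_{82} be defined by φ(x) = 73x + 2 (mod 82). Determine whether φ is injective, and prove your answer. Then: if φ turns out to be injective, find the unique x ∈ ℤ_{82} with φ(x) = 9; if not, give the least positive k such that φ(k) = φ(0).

By definition, φ is injective when φ(s) = φ(t) forces s = t.
Suppose φ(s) = φ(t) in ℤ_{82}. Then 73s + 2 ≡ 73t + 2 (mod 82), hence 73(s − t) ≡ 0 (mod 82).
Since gcd(73, 82) = 1, 73 is invertible modulo 82, so s − t ≡ 0 (mod 82), i.e. s = t.
Thus φ is injective.
We now compute 73⁻¹ mod 82 explicitly. Euclid's algorithm: 82 = 1·73 + 9, 73 = 8·9 + 1; back-substituting gives 1 = 9·73 − 8·82, so 73⁻¹ ≡ 9 (mod 82).
Since φ is injective, we find φ⁻¹(9): we need 73x ≡ 9 − 2 ≡ 7 (mod 82). Using 73⁻¹ = 9: x ≡ 9·7 = 63, so x = 63.
Check: φ(63) = 73·63 + 2 = 4601 = 56·82 + 9 ≡ 9 (mod 82).

63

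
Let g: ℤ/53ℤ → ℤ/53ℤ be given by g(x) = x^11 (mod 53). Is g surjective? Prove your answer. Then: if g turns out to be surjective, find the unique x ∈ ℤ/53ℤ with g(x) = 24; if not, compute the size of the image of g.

28

Since 53 is prime, the nonzero elements of ℤ/53ℤ form a cyclic group of order 52.
As gcd(11, 52) = 1, raising to the 11th power is a bijection on this group: if u^11 ≡ v^11 then (uv^{−1})^11 = 1, and the only element of order dividing gcd(11, 52) = 1 is 1, so u = v.
With g(0) = 0 this makes g injective on all of ℤ/53ℤ, hence bijective (finite equal-size domain and codomain). In particular g is surjective.
Since g is surjective, we find the preimage of 24. The inverse of x ↦ x^11 on (ℤ/53ℤ)^× is x ↦ x^19, because 11·19 = 209 = 4·52 + 1 ≡ 1 (mod 52) and x^{52} = 1 for x ≠ 0 (Fermat). So g⁻¹(24) = 24^19 mod 53.
Repeated squaring mod 53: 24^1 ≡ 24, 24^2 ≡ 24² = 576 ≡ 46, 24^4 ≡ 46² = 2116 ≡ 49, 24^8 ≡ 49² = 2401 ≡ 16, 24^16 ≡ 16² = 256 ≡ 44. Since 19 = 16 + 2 + 1, 24^19 ≡ 44·46·24: 44·46 = 2024 ≡ 10, then 10·24 = 240 ≡ 28. So 24^19 ≡ 28 (mod 53).
Hence g⁻¹(24) = 28.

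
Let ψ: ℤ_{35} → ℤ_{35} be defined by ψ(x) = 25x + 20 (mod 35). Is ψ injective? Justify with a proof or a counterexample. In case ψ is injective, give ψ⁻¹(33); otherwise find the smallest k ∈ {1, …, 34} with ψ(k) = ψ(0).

We have gcd(25, 35) = 5 > 1. Taking u = 0 and v = 7: ψ(0) = 20 and ψ(7) = 25·7 + 20 = 195 ≡ 20 (mod 35).
So ψ(0) = ψ(7) while 0 ≠ 7, hence ψ is not injective.
Since ψ is not injective, we find the least positive k with ψ(k) = ψ(0): this means 25k ≡ 0 (mod 35), i.e. 35 ∣ 25k. Since gcd(25, 35) = 5, dividing through by 5 this holds exactly when 7 ∣ 5k, and as gcd(5, 7) = 1, exactly when 7 ∣ k.
The smallest positive such k is 7.

7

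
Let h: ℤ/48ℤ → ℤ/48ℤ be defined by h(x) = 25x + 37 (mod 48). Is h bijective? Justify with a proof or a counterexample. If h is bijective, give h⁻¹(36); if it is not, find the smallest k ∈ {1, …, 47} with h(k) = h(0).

If h(x_1) = h(x_2), then 25x_1 ≡ 25x_2 (mod 48). Because gcd(25, 48) = 1, we may cancel 25 to get x_1 ≡ x_2 (mod 48).
We now compute 25⁻¹ mod 48 explicitly. Euclid's algorithm: 48 = 1·25 + 23, 25 = 1·23 + 2, 23 = 11·2 + 1; back-substituting gives 1 = 25·25 − 13·48, so 25⁻¹ ≡ 25 (mod 48).
For any y ∈ ℤ/48ℤ, x = 25(y − 37) mod 48 satisfies h(x) = 25·25(y − 37) + 37 ≡ y (since 25·25 ≡ 1 mod 48). So every y has a preimage.
So h is bijective.
Since h is bijective, we compute h⁻¹(36): solve 25x + 37 ≡ 36 (mod 48), i.e. 25x ≡ 47 (mod 48).
Multiplying by 25⁻¹ = 25 gives x ≡ 25·47 = 1175 = 24·48 + 23 ≡ 23 (mod 48).
Check: h(23) = 25·23 + 37 = 612 = 12·48 + 36 ≡ 36 (mod 48).

23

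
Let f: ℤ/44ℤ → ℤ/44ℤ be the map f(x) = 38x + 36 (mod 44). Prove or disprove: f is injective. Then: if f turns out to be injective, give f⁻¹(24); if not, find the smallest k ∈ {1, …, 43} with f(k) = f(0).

We have gcd(38, 44) = 2 > 1. Taking s = 0 and t = 22: f(0) = 36 and f(22) = 38·22 + 36 = 872 ≡ 36 (mod 44).
So f(0) = f(22) while 0 ≠ 22, hence f is not injective.
Since f is not injective, we find the least positive k with f(k) = f(0): this means 38k ≡ 0 (mod 44), i.e. 44 ∣ 38k. Since gcd(38, 44) = 2, dividing through by 2 this holds exactly when 22 ∣ 19k, and as gcd(19, 22) = 1, exactly when 22 ∣ k.
The smallest positive such k is 22.

22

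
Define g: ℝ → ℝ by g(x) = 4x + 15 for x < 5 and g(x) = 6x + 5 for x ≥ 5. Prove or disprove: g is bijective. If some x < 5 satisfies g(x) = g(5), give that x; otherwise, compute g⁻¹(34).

Both pieces are strictly increasing (slopes 4 and 6), so each is injective on its own interval.
The left piece maps (−∞, 5) onto (−∞, 35); the right piece maps [5, ∞) onto [35, ∞).
Since 35 = 35, the images partition ℝ: g is injective and surjective, hence bijective.
Because the two images are disjoint, no x < 5 has g(x) = g(5), so we compute g⁻¹(34): 34 lies in (−∞, 35), so solve 4x + 15 = 34: x = (34 − 15)/4 = 19/4.

19/4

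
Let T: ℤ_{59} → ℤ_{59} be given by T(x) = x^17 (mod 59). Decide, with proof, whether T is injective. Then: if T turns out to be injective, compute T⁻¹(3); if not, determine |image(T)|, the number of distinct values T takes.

Since 59 is prime, the nonzero elements of ℤ_{59} form a cyclic group of order 58.
As gcd(17, 58) = 1, raising to the 17th power is a bijection on this group: if x_1^17 ≡ x_2^17 then (x_1x_2^{−1})^17 = 1, and the only element of order dividing gcd(17, 58) = 1 is 1, so x_1 = x_2.
With T(0) = 0 this makes T injective on all of ℤ_{59}, hence bijective (finite equal-size domain and codomain). In particular T is injective.
Since T is injective, we find the preimage of 3. The inverse of x ↦ x^17 on (ℤ_{59})^× is x ↦ x^41, because 17·41 = 697 = 12·58 + 1 ≡ 1 (mod 58) and x^{58} = 1 for x ≠ 0 (Fermat). So T⁻¹(3) = 3^41 mod 59.
Repeated squaring mod 59: 3^1 ≡ 3, 3^2 ≡ 3² = 9, 3^4 ≡ 9² = 81 ≡ 22, 3^8 ≡ 22² = 484 ≡ 12, 3^16 ≡ 12² = 144 ≡ 26, 3^32 ≡ 26² = 676 ≡ 27. Since 41 = 32 + 8 + 1, 3^41 ≡ 27·12·3: 27·12 = 324 ≡ 29, then 29·3 = 87 ≡ 28. So 3^41 ≡ 28 (mod 59).
Hence T⁻¹(3) = 28.

28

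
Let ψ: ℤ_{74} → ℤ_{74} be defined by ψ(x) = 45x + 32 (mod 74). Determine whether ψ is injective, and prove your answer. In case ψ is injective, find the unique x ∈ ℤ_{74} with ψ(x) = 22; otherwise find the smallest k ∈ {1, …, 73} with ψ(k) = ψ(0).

8

Suppose ψ(x_1) = ψ(x_2) in ℤ_{74}. Then 45x_1 + 32 ≡ 45x_2 + 32 (mod 74), hence 45(x_1 − x_2) ≡ 0 (mod 74).
Since gcd(45, 74) = 1, 45 is invertible modulo 74, therefore x_1 − x_2 ≡ 0 (mod 74), i.e. x_1 = x_2.
Thus ψ is injective.
We now compute 45⁻¹ mod 74 explicitly. Euclid's algorithm: 74 = 1·45 + 29, 45 = 1·29 + 16, 29 = 1·16 + 13, 16 = 1·13 + 3, 13 = 4·3 + 1; back-substituting gives 1 = 51·45 − 31·74, so 45⁻¹ ≡ 51 (mod 74).
Since ψ is injective, we find ψ⁻¹(22): we need 45x ≡ 22 − 32 ≡ 64 (mod 74). Using 45⁻¹ = 51: x ≡ 51·64 = 3264 = 44·74 + 8, so x = 8.
Check: ψ(8) = 45·8 + 32 = 392 = 5·74 + 22 ≡ 22 (mod 74).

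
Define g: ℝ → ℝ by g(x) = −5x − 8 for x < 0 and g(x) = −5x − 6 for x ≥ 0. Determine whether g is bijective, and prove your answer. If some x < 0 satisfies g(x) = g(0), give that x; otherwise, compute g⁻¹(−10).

-2/5

Both pieces are strictly decreasing (slopes −5 and −5), so each is injective on its own interval.
The left piece maps (−∞, 0) onto (−8, ∞); the right piece maps [0, ∞) onto (−∞, −6].
These images overlap. In particular g(0) = −6 (right piece), and solving −5x − 8 = −6 on the left piece gives x = −2/5 < 0.
So g(−2/5) = g(0) with −2/5 ≠ 0, and g is not injective, hence not bijective. This x = −2/5 is the requested value below 0.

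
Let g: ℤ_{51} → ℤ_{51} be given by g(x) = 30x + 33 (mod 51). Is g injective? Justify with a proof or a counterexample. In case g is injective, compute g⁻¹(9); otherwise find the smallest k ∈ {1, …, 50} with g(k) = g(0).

By definition, g is injective if g(x_1) = g(x_2) implies x_1 = x_2.
We have gcd(30, 51) = 3 > 1. Taking x_1 = 0 and x_2 = 17: g(0) = 33 and g(17) = 30·17 + 33 = 543 ≡ 33 (mod 51).
So g(0) = g(17) while 0 ≠ 17, therefore g is not injective.
Since g is not injective, we find the least positive k with g(k) = g(0): this means 30k ≡ 0 (mod 51), i.e. 51 ∣ 30k. Since gcd(30, 51) = 3, dividing through by 3 this holds exactly when 17 ∣ 10k, and as gcd(10, 17) = 1, exactly when 17 ∣ k.
The smallest positive such k is 17.

17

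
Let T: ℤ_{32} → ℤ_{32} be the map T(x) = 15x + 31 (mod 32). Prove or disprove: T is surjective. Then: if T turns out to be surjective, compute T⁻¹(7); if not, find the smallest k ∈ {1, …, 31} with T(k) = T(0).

Since gcd(15, 32) = 1, 15 is invertible modulo 32. Euclid's algorithm: 32 = 2·15 + 2, 15 = 7·2 + 1; back-substituting gives 1 = 15·15 − 7·32, so 15⁻¹ ≡ 15 (mod 32).
Then y ↦ 15(y − 31) is a two-sided inverse to T, so every y ∈ ℤ_{32} has a preimage.
Therefore T is surjective.
Since T is surjective, we find T⁻¹(7): we need 15x ≡ 7 − 31 ≡ 8 (mod 32). Using 15⁻¹ = 15: x ≡ 15·8 = 120 = 3·32 + 24, so x = 24.
Check: T(24) = 15·24 + 31 = 391 = 12·32 + 7 ≡ 7 (mod 32).

24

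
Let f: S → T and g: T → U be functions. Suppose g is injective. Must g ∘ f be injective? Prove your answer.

not injective

No. Take S = {0, 1}, T = U = {0, 1, 2}, f(0) = f(1) = 0, and g = identity (injective).
Then (g ∘ f)(0) = (g ∘ f)(1) = 0 with 0 ≠ 1, so g ∘ f is not injective.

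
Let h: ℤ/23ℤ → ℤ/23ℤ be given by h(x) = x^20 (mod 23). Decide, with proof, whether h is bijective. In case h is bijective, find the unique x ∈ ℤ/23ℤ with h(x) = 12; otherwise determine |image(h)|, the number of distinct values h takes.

12

h(11): Repeated squaring mod 23: 11^1 ≡ 11, 11^2 ≡ 11² = 121 ≡ 6, 11^4 ≡ 6² = 36 ≡ 13, 11^8 ≡ 13² = 169 ≡ 8, 11^16 ≡ 8² = 64 ≡ 18. Since 20 = 16 + 4, 11^20 ≡ 18·13: 18·13 = 234 ≡ 4. So 11^20 ≡ 4 (mod 23).
h(12): Repeated squaring mod 23: 12^1 ≡ 12, 12^2 ≡ 12² = 144 ≡ 6, 12^4 ≡ 6² = 36 ≡ 13, 12^8 ≡ 13² = 169 ≡ 8, 12^16 ≡ 8² = 64 ≡ 18. Since 20 = 16 + 4, 12^20 ≡ 18·13: 18·13 = 234 ≡ 4. So 12^20 ≡ 4 (mod 23).
So h(11) = h(12) = 4 while 11 ≠ 12, therefore h is not injective, hence not bijective.
Since h is not bijective, we determine |image(h)|. Computing x^20 mod 23 for each x (by repeated squaring, reducing mod 23 at every step), the values h(0), h(1), …, h(22) are: 0, 1, 6, 18, 13, 12, 16, 8, 9, 2, 3, 4, 4, 3, 2, 9, 8, 16, 12, 13, 18, 6, 1.
The distinct values are {0, 1, 2, 3, 4, 6, 8, 9, 12, 13, 16, 18}; there are 12 of them.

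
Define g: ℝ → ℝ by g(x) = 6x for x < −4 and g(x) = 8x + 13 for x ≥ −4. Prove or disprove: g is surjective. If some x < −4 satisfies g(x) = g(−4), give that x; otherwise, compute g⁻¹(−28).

-14/3

Both pieces are strictly increasing (slopes 6 and 8), so each is injective on its own interval.
The left piece maps (−∞, −4) onto (−∞, −24); the right piece maps [−4, ∞) onto [−19, ∞).
The union (−∞, −24) ∪ [−19, ∞) omits the interval between −24 and −19; in particular −24 has no preimage. So g is not surjective.
Because the two images are disjoint, no x < −4 has g(x) = g(−4), so we compute g⁻¹(−28): −28 lies in (−∞, −24), so solve 6x = −28: x = (−28 − 0)/6 = −14/3.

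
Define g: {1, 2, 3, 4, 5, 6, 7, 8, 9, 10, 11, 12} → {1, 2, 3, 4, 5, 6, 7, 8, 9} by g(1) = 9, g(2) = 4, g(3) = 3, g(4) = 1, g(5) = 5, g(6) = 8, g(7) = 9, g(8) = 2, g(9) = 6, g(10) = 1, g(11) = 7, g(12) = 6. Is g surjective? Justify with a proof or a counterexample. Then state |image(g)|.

Every element of the codomain has a preimage: 1 = g(4), 2 = g(8), 3 = g(3), 4 = g(2), 5 = g(5), 6 = g(9), 7 = g(11), 8 = g(6), 9 = g(1).
Therefore g is surjective.
The image of g is {1, 2, 3, 4, 5, 6, 7, 8, 9}, which has 9 elements.

9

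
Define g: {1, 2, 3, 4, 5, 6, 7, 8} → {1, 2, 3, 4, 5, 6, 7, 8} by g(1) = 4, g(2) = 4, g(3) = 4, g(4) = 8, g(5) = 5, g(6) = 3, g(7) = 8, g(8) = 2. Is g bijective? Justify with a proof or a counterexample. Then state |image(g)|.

g(1) = 4 = g(2) with 1 ≠ 2, so g is not injective, hence not bijective.
The image of g is {2, 3, 4, 5, 8}, which has 5 elements.

5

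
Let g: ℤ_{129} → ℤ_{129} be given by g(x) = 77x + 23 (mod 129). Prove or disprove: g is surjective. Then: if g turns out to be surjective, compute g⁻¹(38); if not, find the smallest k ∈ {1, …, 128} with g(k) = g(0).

Since gcd(77, 129) = 1, 77 is invertible modulo 129. Euclid's algorithm: 129 = 1·77 + 52, 77 = 1·52 + 25, 52 = 2·25 + 2, 25 = 12·2 + 1; back-substituting gives 1 = 62·77 − 37·129, so 77⁻¹ ≡ 62 (mod 129).
Then y ↦ 62(y − 23) is a two-sided inverse to g, so every y ∈ ℤ_{129} has a preimage.
Hence g is surjective.
Since g is surjective, we compute g⁻¹(38): solve 77x + 23 ≡ 38 (mod 129), i.e. 77x ≡ 15 (mod 129).
Multiplying by 77⁻¹ = 62 gives x ≡ 62·15 = 930 = 7·129 + 27 ≡ 27 (mod 129).
Check: g(27) = 77·27 + 23 = 2102 = 16·129 + 38 ≡ 38 (mod 129).

27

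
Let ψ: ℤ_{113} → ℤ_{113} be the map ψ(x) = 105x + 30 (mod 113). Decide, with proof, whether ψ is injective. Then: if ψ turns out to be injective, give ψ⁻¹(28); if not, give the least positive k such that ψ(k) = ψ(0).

If ψ(s) = ψ(t), then 105s ≡ 105t (mod 113). Because gcd(105, 113) = 1, we may cancel 105 to get s ≡ t (mod 113).
Thus ψ is injective.
We now compute 105⁻¹ mod 113 explicitly. Euclid's algorithm: 113 = 1·105 + 8, 105 = 13·8 + 1; back-substituting gives 1 = 14·105 − 13·113, so 105⁻¹ ≡ 14 (mod 113).
Since ψ is injective, we find ψ⁻¹(28): we need 105x ≡ 28 − 30 ≡ 111 (mod 113). Using 105⁻¹ = 14: x ≡ 14·111 = 1554 = 13·113 + 85, so x = 85.
Check: ψ(85) = 105·85 + 30 = 8955 = 79·113 + 28 ≡ 28 (mod 113).

85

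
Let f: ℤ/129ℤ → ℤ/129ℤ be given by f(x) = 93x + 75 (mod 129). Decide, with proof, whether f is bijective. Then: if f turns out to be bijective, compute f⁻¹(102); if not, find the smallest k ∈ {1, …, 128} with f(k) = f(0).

Recall that f is injective if f(a) = f(b) implies a = b.
We have gcd(93, 129) = 3 > 1. Taking a = 0 and b = 43: f(0) = 75 and f(43) = 93·43 + 75 = 4074 ≡ 75 (mod 129).
So f(0) = f(43) while 0 ≠ 43, so f is not injective, hence not bijective.
Since f is not bijective, we find the least positive k with f(k) = f(0): this means 93k ≡ 0 (mod 129), i.e. 129 ∣ 93k. Since gcd(93, 129) = 3, dividing through by 3 this holds exactly when 43 ∣ 31k, and as gcd(31, 43) = 1, exactly when 43 ∣ k.
The smallest positive such k is 43.

43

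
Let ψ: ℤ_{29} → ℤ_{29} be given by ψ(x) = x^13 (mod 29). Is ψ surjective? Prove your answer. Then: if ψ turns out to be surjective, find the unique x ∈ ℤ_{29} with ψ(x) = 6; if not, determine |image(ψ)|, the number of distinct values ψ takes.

5

Since 29 is prime, the nonzero elements of ℤ_{29} form a cyclic group of order 28.
As gcd(13, 28) = 1, raising to the 13th power is a bijection on this group: if s^13 ≡ t^13 then (st^{−1})^13 = 1, and the only element of order dividing gcd(13, 28) = 1 is 1, so s = t.
With ψ(0) = 0 this makes ψ injective on all of ℤ_{29}, hence bijective (finite equal-size domain and codomain). In particular ψ is surjective.
Since ψ is surjective, we find the preimage of 6. The inverse of x ↦ x^13 on (ℤ_{29})^× is x ↦ x^13, because 13·13 = 169 = 6·28 + 1 ≡ 1 (mod 28) and x^{28} = 1 for x ≠ 0 (Fermat). So ψ⁻¹(6) = 6^13 mod 29.
Repeated squaring mod 29: 6^1 ≡ 6, 6^2 ≡ 6² = 36 ≡ 7, 6^4 ≡ 7² = 49 ≡ 20, 6^8 ≡ 20² = 400 ≡ 23. Since 13 = 8 + 4 + 1, 6^13 ≡ 23·20·6: 23·20 = 460 ≡ 25, then 25·6 = 150 ≡ 5. So 6^13 ≡ 5 (mod 29).
Hence ψ⁻¹(6) = 5.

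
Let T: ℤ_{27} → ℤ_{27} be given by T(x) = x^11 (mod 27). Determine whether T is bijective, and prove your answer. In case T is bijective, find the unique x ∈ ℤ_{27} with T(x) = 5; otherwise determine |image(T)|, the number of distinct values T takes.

T(0) = 0^11 = 0.
T(3): Repeated squaring mod 27: 3^1 ≡ 3, 3^2 ≡ 3² = 9, 3^4 ≡ 9² = 81 ≡ 0, 3^8 ≡ 0² = 0. Since 11 = 8 + 2 + 1, 3^11 ≡ 0·9·3: 0·9 = 0, then 0·3 = 0. So 3^11 ≡ 0 (mod 27).
So T(0) = T(3) = 0 while 0 ≠ 3, therefore T is not injective, hence not bijective.
Since T is not bijective, we determine |image(T)|. Computing x^11 mod 27 for each x (by repeated squaring, reducing mod 27 at every step), the values T(0), T(1), …, T(26) are: 0, 1, 23, 0, 16, 2, 0, 22, 17, 0, 19, 14, 0, 7, 20, 0, 13, 8, 0, 10, 5, 0, 25, 11, 0, 4, 26.
The distinct values are {0, 1, 2, 4, 5, 7, 8, 10, 11, 13, 14, 16, 17, 19, 20, 22, 23, 25, 26}; there are 19 of them.

19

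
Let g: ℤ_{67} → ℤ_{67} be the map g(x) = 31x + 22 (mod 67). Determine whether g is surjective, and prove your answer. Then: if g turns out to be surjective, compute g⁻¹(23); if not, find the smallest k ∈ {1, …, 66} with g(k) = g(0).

13

Since gcd(31, 67) = 1, 31 is invertible modulo 67. Euclid's algorithm: 67 = 2·31 + 5, 31 = 6·5 + 1; back-substituting gives 1 = 13·31 − 6·67, so 31⁻¹ ≡ 13 (mod 67).
For any y ∈ ℤ_{67}, x = 13(y − 22) mod 67 satisfies g(x) = 31·13(y − 22) + 22 ≡ y (since 31·13 ≡ 1 mod 67). So every y has a preimage.
So g is surjective.
Since g is surjective, we compute g⁻¹(23): solve 31x + 22 ≡ 23 (mod 67), i.e. 31x ≡ 1 (mod 67).
Multiplying by 31⁻¹ = 13 gives x ≡ 13·1 = 13 ≡ 13 (mod 67).
Check: g(13) = 31·13 + 22 = 425 = 6·67 + 23 ≡ 23 (mod 67).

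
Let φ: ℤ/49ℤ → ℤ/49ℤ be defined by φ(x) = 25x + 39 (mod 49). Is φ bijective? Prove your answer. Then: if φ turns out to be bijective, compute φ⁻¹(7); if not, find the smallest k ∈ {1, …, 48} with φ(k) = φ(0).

Suppose φ(a) = φ(b) in ℤ/49ℤ. Then 25a + 39 ≡ 25b + 39 (mod 49), thus 25(a − b) ≡ 0 (mod 49).
Since gcd(25, 49) = 1, 25 is invertible modulo 49, therefore a − b ≡ 0 (mod 49), i.e. a = b.
We now compute 25⁻¹ mod 49 explicitly. Euclid's algorithm: 49 = 1·25 + 24, 25 = 1·24 + 1; back-substituting gives 1 = 2·25 − 1·49, so 25⁻¹ ≡ 2 (mod 49).
Then y ↦ 2(y − 39) is a two-sided inverse to φ, so every y ∈ ℤ/49ℤ has a preimage.
So φ is bijective.
Since φ is bijective, we find φ⁻¹(7): we need 25x ≡ 7 − 39 ≡ 17 (mod 49). Using 25⁻¹ = 2: x ≡ 2·17 = 34, so x = 34.
Check: φ(34) = 25·34 + 39 = 889 = 18·49 + 7 ≡ 7 (mod 49).

34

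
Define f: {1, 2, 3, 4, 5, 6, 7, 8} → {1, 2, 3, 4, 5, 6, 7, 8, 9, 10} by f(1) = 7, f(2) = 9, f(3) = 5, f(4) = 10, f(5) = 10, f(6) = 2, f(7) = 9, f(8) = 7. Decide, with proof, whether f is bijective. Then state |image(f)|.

5

f(4) = 10 = f(5) with 4 ≠ 5, so f is not injective, hence not bijective.
The image of f is {2, 5, 7, 9, 10}, which has 5 elements.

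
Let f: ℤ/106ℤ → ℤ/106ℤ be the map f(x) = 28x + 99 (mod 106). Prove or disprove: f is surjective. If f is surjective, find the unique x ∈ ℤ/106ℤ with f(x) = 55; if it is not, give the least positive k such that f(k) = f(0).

Since gcd(28, 106) = 2, we have 28x ≡ 0 (mod 2) for all x, so f(x) ≡ 1 (mod 2).
But 0 ≢ 1 (mod 2), so 0 ∈ ℤ/106ℤ has no preimage. Thus f is not surjective.
Since f is not surjective, we find the least positive k with f(k) = f(0): this means 28k ≡ 0 (mod 106), i.e. 106 ∣ 28k. Since gcd(28, 106) = 2, dividing through by 2 this holds exactly when 53 ∣ 14k, and as gcd(14, 53) = 1, exactly when 53 ∣ k.
The smallest positive such k is 53.

53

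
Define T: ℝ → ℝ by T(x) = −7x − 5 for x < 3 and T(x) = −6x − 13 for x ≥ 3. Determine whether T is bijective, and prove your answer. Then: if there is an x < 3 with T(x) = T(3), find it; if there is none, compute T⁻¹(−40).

9/2

Both pieces are strictly decreasing (slopes −7 and −6), so each is injective on its own interval.
The left piece maps (−∞, 3) onto (−26, ∞); the right piece maps [3, ∞) onto (−∞, −31].
The images leave a gap (−26 has no preimage), so T is not surjective, hence not bijective.
Because the two images are disjoint, no x < 3 has T(x) = T(3), so we compute T⁻¹(−40): −40 lies in (−∞, −31], so solve −6x − 13 = −40: x = (−40 + 13)/(−6) = 9/2.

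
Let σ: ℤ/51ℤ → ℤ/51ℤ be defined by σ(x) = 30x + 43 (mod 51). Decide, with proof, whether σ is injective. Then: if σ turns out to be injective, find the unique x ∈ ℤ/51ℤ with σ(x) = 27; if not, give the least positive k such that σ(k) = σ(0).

17

Recall that σ is injective if σ(s) = σ(t) implies s = t.
We have gcd(30, 51) = 3 > 1. Taking s = 0 and t = 17: σ(0) = 43 and σ(17) = 30·17 + 43 = 553 ≡ 43 (mod 51).
So σ(0) = σ(17) while 0 ≠ 17, so σ is not injective.
Since σ is not injective, we find the least positive k with σ(k) = σ(0): this means 30k ≡ 0 (mod 51), i.e. 51 ∣ 30k. Since gcd(30, 51) = 3, dividing through by 3 this holds exactly when 17 ∣ 10k, and as gcd(10, 17) = 1, exactly when 17 ∣ k.
The smallest positive such k is 17.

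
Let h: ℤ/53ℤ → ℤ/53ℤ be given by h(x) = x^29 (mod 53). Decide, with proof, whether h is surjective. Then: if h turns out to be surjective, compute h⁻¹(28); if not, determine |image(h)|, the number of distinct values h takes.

46

Since 53 is prime, the nonzero elements of ℤ/53ℤ form a cyclic group of order 52.
As gcd(29, 52) = 1, raising to the 29th power is a bijection on this group: if s^29 ≡ t^29 then (st^{−1})^29 = 1, and the only element of order dividing gcd(29, 52) = 1 is 1, so s = t.
With h(0) = 0 this makes h injective on all of ℤ/53ℤ, hence bijective (finite equal-size domain and codomain). In particular h is surjective.
Since h is surjective, we find the preimage of 28. The inverse of x ↦ x^29 on (ℤ/53ℤ)^× is x ↦ x^9, because 29·9 = 261 = 5·52 + 1 ≡ 1 (mod 52) and x^{52} = 1 for x ≠ 0 (Fermat). So h⁻¹(28) = 28^9 mod 53.
Repeated squaring mod 53: 28^1 ≡ 28, 28^2 ≡ 28² = 784 ≡ 42, 28^4 ≡ 42² = 1764 ≡ 15, 28^8 ≡ 15² = 225 ≡ 13. Since 9 = 8 + 1, 28^9 ≡ 13·28: 13·28 = 364 ≡ 46. So 28^9 ≡ 46 (mod 53).
Hence h⁻¹(28) = 46.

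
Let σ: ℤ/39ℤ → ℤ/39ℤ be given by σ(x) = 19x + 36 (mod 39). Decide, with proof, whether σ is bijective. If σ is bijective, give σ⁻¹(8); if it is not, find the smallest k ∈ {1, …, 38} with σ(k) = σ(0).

Suppose σ(a) = σ(b) in ℤ/39ℤ. Then 19a + 36 ≡ 19b + 36 (mod 39), thus 19(a − b) ≡ 0 (mod 39).
Since gcd(19, 39) = 1, 19 is invertible modulo 39, so a − b ≡ 0 (mod 39), i.e. a = b.
We now compute 19⁻¹ mod 39 explicitly. Euclid's algorithm: 39 = 2·19 + 1; back-substituting gives 1 = 37·19 − 18·39, so 19⁻¹ ≡ 37 (mod 39).
For any y ∈ ℤ/39ℤ, x = 37(y − 36) mod 39 satisfies σ(x) = 19·37(y − 36) + 36 ≡ y (since 19·37 ≡ 1 mod 39). So every y has a preimage.
Thus σ is bijective.
Since σ is bijective, we compute σ⁻¹(8): solve 19x + 36 ≡ 8 (mod 39), i.e. 19x ≡ 11 (mod 39).
Multiplying by 19⁻¹ = 37 gives x ≡ 37·11 = 407 = 10·39 + 17 ≡ 17 (mod 39).
Check: σ(17) = 19·17 + 36 = 359 = 9·39 + 8 ≡ 8 (mod 39).

17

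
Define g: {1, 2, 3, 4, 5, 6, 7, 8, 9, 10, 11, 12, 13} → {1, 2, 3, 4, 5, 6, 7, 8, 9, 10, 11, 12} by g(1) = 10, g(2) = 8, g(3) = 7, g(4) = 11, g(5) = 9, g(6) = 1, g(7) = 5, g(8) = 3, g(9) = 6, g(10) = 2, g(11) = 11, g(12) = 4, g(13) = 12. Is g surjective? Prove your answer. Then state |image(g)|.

12

Every element of the codomain has a preimage: 1 = g(6), 2 = g(10), 3 = g(8), 4 = g(12), 5 = g(7), 6 = g(9), 7 = g(3), 8 = g(2), 9 = g(5), 10 = g(1), 11 = g(4), 12 = g(13).
Thus g is surjective.
The image of g is {1, 2, 3, 4, 5, 6, 7, 8, 9, 10, 11, 12}, which has 12 elements.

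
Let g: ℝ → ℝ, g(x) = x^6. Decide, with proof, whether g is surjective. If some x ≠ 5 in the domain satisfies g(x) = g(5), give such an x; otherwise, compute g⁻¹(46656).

Since 6 is even, x^6 ≥ 0 for all x ∈ ℝ, so −1 ∈ ℝ has no preimage. Hence g is not surjective.
For the follow-up, such an x exists: taking x = −5 ∈ ℝ gives g(−5) = 15625 = g(5) with −5 ≠ 5.

-5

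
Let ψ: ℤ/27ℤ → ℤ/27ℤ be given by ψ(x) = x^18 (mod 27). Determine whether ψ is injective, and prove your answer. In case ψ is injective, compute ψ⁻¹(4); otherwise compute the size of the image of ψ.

ψ(1) = 1^18 = 1.
ψ(2): Repeated squaring mod 27: 2^1 ≡ 2, 2^2 ≡ 2² = 4, 2^4 ≡ 4² = 16, 2^8 ≡ 16² = 256 ≡ 13, 2^16 ≡ 13² = 169 ≡ 7. Since 18 = 16 + 2, 2^18 ≡ 7·4: 7·4 = 28 ≡ 1. So 2^18 ≡ 1 (mod 27).
So ψ(1) = ψ(2) = 1 while 1 ≠ 2, thus ψ is not injective.
Since ψ is not injective, we determine |image(ψ)|. Computing x^18 mod 27 for each x (by repeated squaring, reducing mod 27 at every step), the values ψ(0), ψ(1), …, ψ(26) are: 0, 1, 1, 0, 1, 1, 0, 1, 1, 0, 1, 1, 0, 1, 1, 0, 1, 1, 0, 1, 1, 0, 1, 1, 0, 1, 1.
The distinct values are {0, 1}; there are 2 of them.

2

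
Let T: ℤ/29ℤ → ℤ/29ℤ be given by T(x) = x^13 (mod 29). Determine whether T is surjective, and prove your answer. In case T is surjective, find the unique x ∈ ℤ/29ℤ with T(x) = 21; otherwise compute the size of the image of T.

11

Since 29 is prime, the nonzero elements of ℤ/29ℤ form a cyclic group of order 28.
As gcd(13, 28) = 1, raising to the 13th power is a bijection on this group: if a^13 ≡ b^13 then (ab^{−1})^13 = 1, and the only element of order dividing gcd(13, 28) = 1 is 1, so a = b.
With T(0) = 0 this makes T injective on all of ℤ/29ℤ, hence bijective (finite equal-size domain and codomain). In particular T is surjective.
Since T is surjective, we find the preimage of 21. The inverse of x ↦ x^13 on (ℤ/29ℤ)^× is x ↦ x^13, because 13·13 = 169 = 6·28 + 1 ≡ 1 (mod 28) and x^{28} = 1 for x ≠ 0 (Fermat). So T⁻¹(21) = 21^13 mod 29.
Repeated squaring mod 29: 21^1 ≡ 21, 21^2 ≡ 21² = 441 ≡ 6, 21^4 ≡ 6² = 36 ≡ 7, 21^8 ≡ 7² = 49 ≡ 20. Since 13 = 8 + 4 + 1, 21^13 ≡ 20·7·21: 20·7 = 140 ≡ 24, then 24·21 = 504 ≡ 11. So 21^13 ≡ 11 (mod 29).
Hence T⁻¹(21) = 11.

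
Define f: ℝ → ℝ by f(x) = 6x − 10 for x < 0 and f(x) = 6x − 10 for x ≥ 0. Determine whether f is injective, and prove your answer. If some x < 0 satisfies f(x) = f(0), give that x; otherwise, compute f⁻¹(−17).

-7/6

Both pieces are strictly increasing (slopes 6 and 6), so each is injective on its own interval.
The left piece maps (−∞, 0) onto (−∞, −10); the right piece maps [0, ∞) onto [−10, ∞).
These images are disjoint, so no value is attained by both pieces. Hence f is injective.
Because the two images are disjoint, no x < 0 has f(x) = f(0), so we compute f⁻¹(−17): −17 lies in (−∞, −10), so solve 6x − 10 = −17: x = (−17 + 10)/6 = −7/6.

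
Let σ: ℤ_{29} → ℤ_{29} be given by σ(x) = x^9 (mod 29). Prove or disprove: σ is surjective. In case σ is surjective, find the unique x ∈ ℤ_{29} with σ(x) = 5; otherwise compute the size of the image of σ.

Since 29 is prime, the nonzero elements of ℤ_{29} form a cyclic group of order 28.
As gcd(9, 28) = 1, raising to the 9th power is a bijection on this group: if x_1^9 ≡ x_2^9 then (x_1x_2^{−1})^9 = 1, and the only element of order dividing gcd(9, 28) = 1 is 1, so x_1 = x_2.
With σ(0) = 0 this makes σ injective on all of ℤ_{29}, hence bijective (finite equal-size domain and codomain). In particular σ is surjective.
Since σ is surjective, we find the preimage of 5. The inverse of x ↦ x^9 on (ℤ_{29})^× is x ↦ x^25, because 9·25 = 225 = 8·28 + 1 ≡ 1 (mod 28) and x^{28} = 1 for x ≠ 0 (Fermat). So σ⁻¹(5) = 5^25 mod 29.
Repeated squaring mod 29: 5^1 ≡ 5, 5^2 ≡ 5² = 25, 5^4 ≡ 25² = 625 ≡ 16, 5^8 ≡ 16² = 256 ≡ 24, 5^16 ≡ 24² = 576 ≡ 25. Since 25 = 16 + 8 + 1, 5^25 ≡ 25·24·5: 25·24 = 600 ≡ 20, then 20·5 = 100 ≡ 13. So 5^25 ≡ 13 (mod 29).
Hence σ⁻¹(5) = 13.

13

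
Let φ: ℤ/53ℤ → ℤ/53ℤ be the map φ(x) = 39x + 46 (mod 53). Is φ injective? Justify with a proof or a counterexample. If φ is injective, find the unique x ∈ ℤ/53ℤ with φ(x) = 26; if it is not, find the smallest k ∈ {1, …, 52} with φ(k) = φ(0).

9

Suppose φ(u) = φ(v) in ℤ/53ℤ. Then 39u + 46 ≡ 39v + 46 (mod 53), thus 39(u − v) ≡ 0 (mod 53).
Since gcd(39, 53) = 1, 39 is invertible modulo 53, so u − v ≡ 0 (mod 53), i.e. u = v.
Therefore φ is injective.
We now compute 39⁻¹ mod 53 explicitly. Euclid's algorithm: 53 = 1·39 + 14, 39 = 2·14 + 11, 14 = 1·11 + 3, 11 = 3·3 + 2, 3 = 1·2 + 1; back-substituting gives 1 = 34·39 − 25·53, so 39⁻¹ ≡ 34 (mod 53).
Since φ is injective, we find φ⁻¹(26): we need 39x ≡ 26 − 46 ≡ 33 (mod 53). Using 39⁻¹ = 34: x ≡ 34·33 = 1122 = 21·53 + 9, so x = 9.
Check: φ(9) = 39·9 + 46 = 397 = 7·53 + 26 ≡ 26 (mod 53).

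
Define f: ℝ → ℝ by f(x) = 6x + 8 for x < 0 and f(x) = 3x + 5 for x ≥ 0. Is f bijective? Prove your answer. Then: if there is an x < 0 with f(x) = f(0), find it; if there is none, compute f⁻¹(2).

Both pieces are strictly increasing (slopes 6 and 3), so each is injective on its own interval.
The left piece maps (−∞, 0) onto (−∞, 8); the right piece maps [0, ∞) onto [5, ∞).
These images overlap. In particular f(0) = 5 (right piece), and solving 6x + 8 = 5 on the left piece gives x = −1/2 < 0.
So f(−1/2) = f(0) with −1/2 ≠ 0, and f is not injective, hence not bijective. This x = −1/2 is the requested value below 0.

-1/2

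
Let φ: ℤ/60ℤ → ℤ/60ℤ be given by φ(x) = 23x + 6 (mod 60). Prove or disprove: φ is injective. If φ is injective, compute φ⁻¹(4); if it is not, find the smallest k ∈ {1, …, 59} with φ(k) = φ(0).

26

Recall: φ is injective when φ(s) = φ(t) forces s = t.
If φ(s) = φ(t), then 23s ≡ 23t (mod 60). Because gcd(23, 60) = 1, we may cancel 23 to get s ≡ t (mod 60).
So φ is injective.
We now compute 23⁻¹ mod 60 explicitly. Euclid's algorithm: 60 = 2·23 + 14, 23 = 1·14 + 9, 14 = 1·9 + 5, 9 = 1·5 + 4, 5 = 1·4 + 1; back-substituting gives 1 = 47·23 − 18·60, so 23⁻¹ ≡ 47 (mod 60).
Since φ is injective, we find φ⁻¹(4): we need 23x ≡ 4 − 6 ≡ 58 (mod 60). Using 23⁻¹ = 47: x ≡ 47·58 = 2726 = 45·60 + 26, so x = 26.
Check: φ(26) = 23·26 + 6 = 604 = 10·60 + 4 ≡ 4 (mod 60).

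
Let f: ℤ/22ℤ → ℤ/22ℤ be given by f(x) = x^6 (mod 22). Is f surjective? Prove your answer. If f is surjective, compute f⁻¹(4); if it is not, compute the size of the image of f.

12

f(10): Repeated squaring mod 22: 10^1 ≡ 10, 10^2 ≡ 10² = 100 ≡ 12, 10^4 ≡ 12² = 144 ≡ 12. Since 6 = 4 + 2, 10^6 ≡ 12·12: 12·12 = 144 ≡ 12. So 10^6 ≡ 12 (mod 22).
f(12): Repeated squaring mod 22: 12^1 ≡ 12, 12^2 ≡ 12² = 144 ≡ 12, 12^4 ≡ 12² = 144 ≡ 12. Since 6 = 4 + 2, 12^6 ≡ 12·12: 12·12 = 144 ≡ 12. So 12^6 ≡ 12 (mod 22).
So f(10) = f(12) = 12 while 10 ≠ 12, therefore f is not injective.
A non-injective map from the 22-element set ℤ/22ℤ to itself takes at most 21 distinct values, so it cannot be surjective. Therefore f is not surjective.
Since f is not surjective, we determine |image(f)|. Computing x^6 mod 22 for each x (by repeated squaring, reducing mod 22 at every step), the values f(0), f(1), …, f(21) are: 0, 1, 20, 3, 4, 5, 16, 15, 14, 9, 12, 11, 12, 9, 14, 15, 16, 5, 4, 3, 20, 1.
The distinct values are {0, 1, 3, 4, 5, 9, 11, 12, 14, 15, 16, 20}; there are 12 of them.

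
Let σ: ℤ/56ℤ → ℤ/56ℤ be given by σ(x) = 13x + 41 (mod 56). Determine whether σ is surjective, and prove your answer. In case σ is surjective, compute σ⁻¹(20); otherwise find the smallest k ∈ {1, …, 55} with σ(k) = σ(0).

Since gcd(13, 56) = 1, 13 is invertible modulo 56. Euclid's algorithm: 56 = 4·13 + 4, 13 = 3·4 + 1; back-substituting gives 1 = 13·13 − 3·56, so 13⁻¹ ≡ 13 (mod 56).
For any y ∈ ℤ/56ℤ, x = 13(y − 41) mod 56 satisfies σ(x) = 13·13(y − 41) + 41 ≡ y (since 13·13 ≡ 1 mod 56). So every y has a preimage.
So σ is surjective.
Since σ is surjective, we find σ⁻¹(20): we need 13x ≡ 20 − 41 ≡ 35 (mod 56). Using 13⁻¹ = 13: x ≡ 13·35 = 455 = 8·56 + 7, so x = 7.
Check: σ(7) = 13·7 + 41 = 132 = 2·56 + 20 ≡ 20 (mod 56).

7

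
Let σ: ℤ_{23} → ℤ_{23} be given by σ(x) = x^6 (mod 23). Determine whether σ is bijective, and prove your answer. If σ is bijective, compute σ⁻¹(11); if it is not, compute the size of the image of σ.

12

σ(11): Repeated squaring mod 23: 11^1 ≡ 11, 11^2 ≡ 11² = 121 ≡ 6, 11^4 ≡ 6² = 36 ≡ 13. Since 6 = 4 + 2, 11^6 ≡ 13·6: 13·6 = 78 ≡ 9. So 11^6 ≡ 9 (mod 23).
σ(12): Repeated squaring mod 23: 12^1 ≡ 12, 12^2 ≡ 12² = 144 ≡ 6, 12^4 ≡ 6² = 36 ≡ 13. Since 6 = 4 + 2, 12^6 ≡ 13·6: 13·6 = 78 ≡ 9. So 12^6 ≡ 9 (mod 23).
So σ(11) = σ(12) = 9 while 11 ≠ 12, so σ is not injective, hence not bijective.
Since σ is not bijective, we determine |image(σ)|. Computing x^6 mod 23 for each x (by repeated squaring, reducing mod 23 at every step), the values σ(0), σ(1), …, σ(22) are: 0, 1, 18, 16, 2, 8, 12, 4, 13, 3, 6, 9, 9, 6, 3, 13, 4, 12, 8, 2, 16, 18, 1.
The distinct values are {0, 1, 2, 3, 4, 6, 8, 9, 12, 13, 16, 18}; there are 12 of them.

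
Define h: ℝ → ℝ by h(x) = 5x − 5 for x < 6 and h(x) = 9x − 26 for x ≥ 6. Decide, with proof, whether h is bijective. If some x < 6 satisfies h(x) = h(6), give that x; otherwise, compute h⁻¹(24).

29/5

Both pieces are strictly increasing (slopes 5 and 9), so each is injective on its own interval.
The left piece maps (−∞, 6) onto (−∞, 25); the right piece maps [6, ∞) onto [28, ∞).
The images leave a gap (25 has no preimage), so h is not surjective, hence not bijective.
Because the two images are disjoint, no x < 6 has h(x) = h(6), so we compute h⁻¹(24): 24 lies in (−∞, 25), so solve 5x − 5 = 24: x = (24 + 5)/5 = 29/5.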